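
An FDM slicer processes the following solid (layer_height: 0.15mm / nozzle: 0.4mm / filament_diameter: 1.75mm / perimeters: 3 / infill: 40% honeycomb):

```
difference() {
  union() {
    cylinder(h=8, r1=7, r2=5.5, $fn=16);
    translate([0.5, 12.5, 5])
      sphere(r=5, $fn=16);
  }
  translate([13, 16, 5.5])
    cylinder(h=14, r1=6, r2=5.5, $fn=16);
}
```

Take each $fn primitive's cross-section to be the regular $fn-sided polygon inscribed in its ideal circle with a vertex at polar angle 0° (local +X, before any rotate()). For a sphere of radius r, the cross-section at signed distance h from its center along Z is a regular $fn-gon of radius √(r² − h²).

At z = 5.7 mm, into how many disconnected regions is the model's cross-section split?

2

At z = 5.7 mm: the cone (r1=7→r2=5.5) has section circumradius 5.931 here — a regular 16-gon; the sphere at (0.5, 12.5): section is a regular 16-gon, circumradius = √(r²−h²) = √(5²−0.7²) = 4.951; Taking the union: the 2 present regions are separate (no shared area or edge), so areas and boundary lengths simply add and each stays a separate island — 2 connected regions; the cone at (13, 16) (r1=6→r2=5.5) has section circumradius 5.993 here — a regular 16-gon; After the difference (first − rest): starting from the result so far, the cone at (13, 16) misses the remaining region (no effect) — 2 connected regions. The result has 2 disconnected regions.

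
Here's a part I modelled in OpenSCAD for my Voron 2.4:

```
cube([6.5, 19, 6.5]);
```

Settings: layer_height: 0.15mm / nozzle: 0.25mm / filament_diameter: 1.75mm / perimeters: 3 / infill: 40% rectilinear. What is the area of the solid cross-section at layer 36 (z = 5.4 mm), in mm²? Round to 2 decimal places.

At z = 5.4 mm: the 6.5×19 cube contributes its full rectangle (area 123.50 mm²). Overall, the cross-section is a single solid region. Net area = 123.50 mm².

123.50 mm²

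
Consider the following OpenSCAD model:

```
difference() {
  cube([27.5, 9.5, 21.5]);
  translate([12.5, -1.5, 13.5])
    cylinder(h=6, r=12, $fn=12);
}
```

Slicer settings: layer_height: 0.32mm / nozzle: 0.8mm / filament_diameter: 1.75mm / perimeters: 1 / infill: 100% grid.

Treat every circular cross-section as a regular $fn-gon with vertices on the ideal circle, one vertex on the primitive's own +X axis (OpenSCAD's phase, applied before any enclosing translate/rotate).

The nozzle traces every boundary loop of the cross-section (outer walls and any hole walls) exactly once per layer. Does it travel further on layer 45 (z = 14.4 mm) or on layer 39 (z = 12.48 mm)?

layer 39 (z = 12.48 mm)

Layer 45 (z = 14.4): the cube (footprint 27.5×9.5) is included at this height (perimeter 74.00 mm); the r=12 cylinder at (12.5, -1.5) contributes a regular 12-gon of circumradius 12 (perimeter = 2·12·12.000·sin(180°/12) = 74.54 mm); Subtracting the remaining from the first: starting from the 27.5×9.5 cube, the r=12 cylinder at (12.5, -1.5) partially overlaps it — only the 176.87 mm² overlap (of its 432.00 mm²) is removed, clipping the outline — boundary = 69.78 mm. So its perimeter = 69.78 mm. Layer 39 (z = 12.48): the cube is present — its section is the full 27.5×9.5 rectangle (perimeter 74.00 mm); the cylinder at (12.5, -1.5) does not reach this height (z outside [13.5, 19.5]); Subtracting the remaining from the first: none of the subtracted shapes is present at this height, so the 27.5×9.5 cube is unchanged — boundary = 74.00 mm. So its perimeter = 74.00 mm. Layer 39 is larger (74.00 vs 69.78 mm).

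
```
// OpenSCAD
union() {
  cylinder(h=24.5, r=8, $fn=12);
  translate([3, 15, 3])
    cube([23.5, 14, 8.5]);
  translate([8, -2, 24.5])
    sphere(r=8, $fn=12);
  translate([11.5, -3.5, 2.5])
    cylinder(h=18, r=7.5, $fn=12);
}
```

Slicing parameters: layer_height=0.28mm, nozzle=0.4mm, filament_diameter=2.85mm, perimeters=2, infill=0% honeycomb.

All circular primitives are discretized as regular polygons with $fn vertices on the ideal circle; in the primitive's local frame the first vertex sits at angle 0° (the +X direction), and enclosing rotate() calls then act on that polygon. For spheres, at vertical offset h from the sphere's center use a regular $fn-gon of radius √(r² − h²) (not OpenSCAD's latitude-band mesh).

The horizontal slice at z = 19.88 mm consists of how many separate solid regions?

1

At z = 19.88 mm: the r=8 cylinder gives a regular 12-gon of circumradius 8 (constant along its height); the cube at (3, 15) does not reach this height (z outside [3, 11.5]); the r=8 sphere at (8, -2) contributes a regular 12-gon of circumradius √(8²−4.62²) = 6.531; the r=7.5 cylinder at (11.5, -3.5) contributes a regular 12-gon of circumradius 7.5; Combining (union): the regions partially overlap (shared area 142.90 mm²), so overlapping operands fuse into one piece — 1 connected region. The result has 1 disconnected region.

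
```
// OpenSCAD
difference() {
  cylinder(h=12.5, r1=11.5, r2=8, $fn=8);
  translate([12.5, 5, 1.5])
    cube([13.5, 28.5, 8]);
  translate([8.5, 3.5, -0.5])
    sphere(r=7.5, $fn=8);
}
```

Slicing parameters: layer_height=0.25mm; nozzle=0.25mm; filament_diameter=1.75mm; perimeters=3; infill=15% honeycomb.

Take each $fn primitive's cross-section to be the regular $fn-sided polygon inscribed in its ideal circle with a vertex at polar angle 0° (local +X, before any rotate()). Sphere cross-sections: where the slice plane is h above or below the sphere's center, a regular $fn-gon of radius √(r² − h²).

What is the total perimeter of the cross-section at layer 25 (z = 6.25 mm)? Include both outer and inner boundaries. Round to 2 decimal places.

63.30 mm

At z = 6.25 mm: the cone (r1=11.5→r2=8) has section circumradius 9.750 here — a regular 8-gon (perimeter = 2·8·9.750·sin(180°/8) = 59.70 mm); the 13.5×28.5 cube at (12.5, 5) contributes its full rectangle (perimeter 84.00 mm); the r=7.5 sphere at (8.5, 3.5) contributes a regular 8-gon of circumradius √(7.5²−6.75²) = 3.269 (perimeter = 2·8·3.269·sin(180°/8) = 20.02 mm); After the difference (first − rest): starting from the cone, the 13.5×28.5 cube at (12.5, 5) misses the remaining region (no effect); the r=7.5 sphere at (8.5, 3.5) partially overlaps it — only the 14.00 mm² overlap (of its 30.23 mm²) is removed, clipping the outline — boundary = 63.30 mm. Overall, the cross-section is a single solid region. Total boundary length (outer) = 63.30 mm.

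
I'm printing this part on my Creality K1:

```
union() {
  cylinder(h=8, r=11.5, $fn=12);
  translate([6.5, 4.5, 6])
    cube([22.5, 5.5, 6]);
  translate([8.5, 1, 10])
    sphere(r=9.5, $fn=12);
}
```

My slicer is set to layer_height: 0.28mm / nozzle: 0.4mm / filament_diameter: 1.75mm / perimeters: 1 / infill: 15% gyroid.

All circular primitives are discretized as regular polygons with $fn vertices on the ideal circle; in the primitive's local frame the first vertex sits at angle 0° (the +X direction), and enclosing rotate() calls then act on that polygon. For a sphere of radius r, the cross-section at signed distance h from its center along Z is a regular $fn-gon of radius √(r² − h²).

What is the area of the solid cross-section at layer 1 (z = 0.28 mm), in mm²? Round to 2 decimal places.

At z = 0.28 mm: the cylinder: section is a regular 12-gon, circumradius r=11.5 (area = (12/2)·11.500²·sin(360°/12) = 396.75 mm²); the cube at (6.5, 4.5) is absent (z outside [6, 12]); the sphere at (8.5, 1) is absent (|z−center|=9.720 > r=9.5); Merging all regions: only the r=11.5 cylinder is present, so the union is just that shape — area = 396.75 mm². Overall, the cross-section is a single solid region. Net area = 396.75 mm².

396.75 mm²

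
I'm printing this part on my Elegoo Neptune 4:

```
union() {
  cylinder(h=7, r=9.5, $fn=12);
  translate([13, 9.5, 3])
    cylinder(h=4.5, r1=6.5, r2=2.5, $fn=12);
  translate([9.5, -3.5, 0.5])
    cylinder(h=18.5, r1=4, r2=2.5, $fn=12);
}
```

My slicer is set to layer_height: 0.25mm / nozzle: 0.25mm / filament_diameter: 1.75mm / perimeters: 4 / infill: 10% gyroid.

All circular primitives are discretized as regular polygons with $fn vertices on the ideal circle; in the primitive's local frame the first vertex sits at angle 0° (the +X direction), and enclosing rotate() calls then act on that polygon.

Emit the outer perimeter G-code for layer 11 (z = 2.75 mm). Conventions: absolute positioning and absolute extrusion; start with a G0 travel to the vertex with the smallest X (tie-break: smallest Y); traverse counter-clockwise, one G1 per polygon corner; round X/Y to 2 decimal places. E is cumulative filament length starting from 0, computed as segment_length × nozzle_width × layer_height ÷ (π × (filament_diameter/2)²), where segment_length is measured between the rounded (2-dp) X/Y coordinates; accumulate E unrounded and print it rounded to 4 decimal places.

G0 X-9.50 Y0.00 Z2.75
G1 X-8.23 Y-4.75 E0.1278
G1 X-4.75 Y-8.23 E0.2556
G1 X0.00 Y-9.50 E0.3834
G1 X4.75 Y-8.23 E0.5112
G1 X6.88 Y-6.10 E0.5894
G1 X7.59 Y-6.81 E0.6155
G1 X9.50 Y-7.32 E0.6669
G1 X11.41 Y-6.81 E0.7183
G1 X12.81 Y-5.41 E0.7697
G1 X13.32 Y-3.50 E0.8211
G1 X12.81 Y-1.59 E0.8725
G1 X11.41 Y-0.19 E0.9239
G1 X9.50 Y0.32 E0.9753
G1 X9.42 Y0.30 E0.9774
G1 X8.23 Y4.75 E1.0971
G1 X4.75 Y8.23 E1.2250
G1 X0.00 Y9.50 E1.3527
G1 X-4.75 Y8.23 E1.4805
G1 X-8.23 Y4.75 E1.6084
G1 X-9.50 Y0.00 E1.7362

At z = 2.75 mm: the r=9.5 cylinder contributes a regular 12-gon of circumradius 9.5; the cone at (13, 9.5) is absent (z outside [3, 7.5]); the cone at (9.5, -3.5) contributes a regular 12-gon of circumradius 3.818 (interpolated between r1=4 and r2=2.5 at t=0.122); Taking the union: the regions partially overlap (shared area 14.11 mm²), so overlapping operands fuse into one piece — 1 connected region. The outline is a single polygon with 20 vertices. Extrusion per mm of travel: 0.25 × 0.25 / (π × 0.875²) = 0.025984. Accumulating E over each segment gives final E = 1.7362.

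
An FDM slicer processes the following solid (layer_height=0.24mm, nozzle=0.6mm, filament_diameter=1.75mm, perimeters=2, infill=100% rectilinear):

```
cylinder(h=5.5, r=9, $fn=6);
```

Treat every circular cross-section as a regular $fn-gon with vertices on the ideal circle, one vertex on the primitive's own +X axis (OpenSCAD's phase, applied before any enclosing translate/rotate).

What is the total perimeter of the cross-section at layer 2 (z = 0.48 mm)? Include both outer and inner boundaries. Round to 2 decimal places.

54.00 mm

At z = 0.48 mm: the r=9 cylinder contributes a regular 6-gon of circumradius 9 (perimeter = 2·6·9.000·sin(180°/6) = 54.00 mm). Overall, the cross-section is a single solid region. Total boundary length (outer) = 54.00 mm.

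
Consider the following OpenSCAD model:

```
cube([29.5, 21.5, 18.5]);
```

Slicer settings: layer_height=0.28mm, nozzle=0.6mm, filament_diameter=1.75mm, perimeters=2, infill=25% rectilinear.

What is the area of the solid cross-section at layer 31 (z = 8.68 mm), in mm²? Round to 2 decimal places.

634.25 mm²

At z = 8.68 mm: the 29.5×21.5 cube contributes its full rectangle (area 634.25 mm²). Overall, the cross-section is a single solid region. Net area = 634.25 mm².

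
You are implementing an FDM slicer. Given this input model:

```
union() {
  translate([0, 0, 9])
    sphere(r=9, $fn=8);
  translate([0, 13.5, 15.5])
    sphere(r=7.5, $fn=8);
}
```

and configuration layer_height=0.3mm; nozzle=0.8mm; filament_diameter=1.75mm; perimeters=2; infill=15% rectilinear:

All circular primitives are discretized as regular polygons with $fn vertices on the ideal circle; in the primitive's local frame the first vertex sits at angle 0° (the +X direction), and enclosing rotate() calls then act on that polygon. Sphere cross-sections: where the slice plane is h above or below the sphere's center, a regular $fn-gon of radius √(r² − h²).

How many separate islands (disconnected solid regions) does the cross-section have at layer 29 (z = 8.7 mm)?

At z = 8.7 mm: the r=9 sphere contributes a regular 8-gon of circumradius √(9²−0.3²) = 8.995; the r=7.5 sphere at (0, 13.5) contributes a regular 8-gon of circumradius √(7.5²−6.8²) = 3.164; Merging all regions: the 2 present regions are separate (no shared area or edge), so areas and boundary lengths simply add and each stays a separate island — 2 connected regions. Overall, the cross-section has 2 separate islands. Island count = 2.

2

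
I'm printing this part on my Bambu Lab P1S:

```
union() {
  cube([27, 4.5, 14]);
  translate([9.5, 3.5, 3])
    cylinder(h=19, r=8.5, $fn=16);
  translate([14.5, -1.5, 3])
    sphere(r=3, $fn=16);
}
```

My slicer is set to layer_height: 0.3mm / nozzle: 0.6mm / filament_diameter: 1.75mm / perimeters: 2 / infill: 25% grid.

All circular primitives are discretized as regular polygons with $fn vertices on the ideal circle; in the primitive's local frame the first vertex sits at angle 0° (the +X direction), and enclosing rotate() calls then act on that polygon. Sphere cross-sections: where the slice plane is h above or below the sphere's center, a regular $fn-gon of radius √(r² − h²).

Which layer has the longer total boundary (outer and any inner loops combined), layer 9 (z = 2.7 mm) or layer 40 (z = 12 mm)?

Layer 9 (z = 2.7): the 27×4.5 cube contributes its full rectangle (perimeter 63.00 mm); the cylinder at (9.5, 3.5) is not intersected at this z (z outside [3, 22]); the sphere at (14.5, -1.5): section is a regular 16-gon, circumradius = √(r²−h²) = √(3²−0.3²) = 2.985 (perimeter = 2·16·2.985·sin(180°/16) = 18.63 mm); Combining (union): the regions partially overlap (shared area 5.19 mm²), so the edge portions inside another operand are dropped and the merged outline is re-measured after clipping — boundary = 70.47 mm. So its perimeter = 70.47 mm. Layer 40 (z = 12): the cube is present — its section is the full 27×4.5 rectangle (perimeter 63.00 mm); the cylinder at (9.5, 3.5): section is a regular 16-gon, circumradius r=8.5 (perimeter = 2·16·8.500·sin(180°/16) = 53.06 mm); the sphere at (14.5, -1.5) is absent (|z−center|=9.000 > r=3); Merging all regions: the regions partially overlap (shared area 73.84 mm²), so the edge portions inside another operand are dropped and the merged outline is re-measured after clipping — boundary = 74.82 mm. So its perimeter = 74.82 mm. Layer 40 is larger (74.82 vs 70.47 mm).

layer 40 (z = 12 mm)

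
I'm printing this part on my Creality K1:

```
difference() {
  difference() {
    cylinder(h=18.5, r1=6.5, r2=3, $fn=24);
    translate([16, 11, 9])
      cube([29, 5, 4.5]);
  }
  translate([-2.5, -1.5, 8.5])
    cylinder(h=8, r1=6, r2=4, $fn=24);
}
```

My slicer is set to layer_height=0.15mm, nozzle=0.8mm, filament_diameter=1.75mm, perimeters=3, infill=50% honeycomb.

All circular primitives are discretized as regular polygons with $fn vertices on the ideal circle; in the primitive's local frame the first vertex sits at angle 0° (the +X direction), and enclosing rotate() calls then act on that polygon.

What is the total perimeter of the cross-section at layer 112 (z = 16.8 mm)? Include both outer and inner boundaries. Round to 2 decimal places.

20.81 mm

At z = 16.8 mm: the cone contributes a regular 24-gon of circumradius 3.322 (interpolated between r1=6.5 and r2=3 at t=0.908) (perimeter = 2·24·3.322·sin(180°/24) = 20.81 mm); the cube at (16, 11) does not reach this height (z outside [9, 13.5]); After the difference (first − rest): none of the subtracted shapes is present at this height, so the cone is unchanged — boundary = 20.81 mm; the cone at (-2.5, -1.5) is not intersected at this z (z outside [8.5, 16.5]); After the difference (first − rest): none of the subtracted shapes is present at this height, so that combined region is unchanged — boundary = 20.81 mm. Overall, the cross-section is a single solid region. Total boundary length (outer) = 20.81 mm.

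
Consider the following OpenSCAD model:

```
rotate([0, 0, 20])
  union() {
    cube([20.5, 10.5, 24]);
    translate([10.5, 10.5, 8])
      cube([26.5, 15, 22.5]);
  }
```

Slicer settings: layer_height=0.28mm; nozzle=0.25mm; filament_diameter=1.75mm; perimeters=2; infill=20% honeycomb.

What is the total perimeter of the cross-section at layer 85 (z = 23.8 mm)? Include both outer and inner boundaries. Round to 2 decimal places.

125.00 mm

At z = 23.8 mm: the cube (footprint 20.5×10.5) is included at this height (perimeter 62.00 mm); the 26.5×15 cube at (10.5, 10.5) contributes its full rectangle (perimeter 83.00 mm); Taking the union: the 2 present regions share edge segments without overlapping in area, so areas simply add but the touching pieces fuse into one outline (the shared edge portions become interior and drop out of the boundary) — boundary = 125.00 mm; (whole slice rotated 20° about Z — lengths, areas and connectivity unchanged). Overall, the cross-section is a single solid region. Total boundary length (outer) = 125.00 mm.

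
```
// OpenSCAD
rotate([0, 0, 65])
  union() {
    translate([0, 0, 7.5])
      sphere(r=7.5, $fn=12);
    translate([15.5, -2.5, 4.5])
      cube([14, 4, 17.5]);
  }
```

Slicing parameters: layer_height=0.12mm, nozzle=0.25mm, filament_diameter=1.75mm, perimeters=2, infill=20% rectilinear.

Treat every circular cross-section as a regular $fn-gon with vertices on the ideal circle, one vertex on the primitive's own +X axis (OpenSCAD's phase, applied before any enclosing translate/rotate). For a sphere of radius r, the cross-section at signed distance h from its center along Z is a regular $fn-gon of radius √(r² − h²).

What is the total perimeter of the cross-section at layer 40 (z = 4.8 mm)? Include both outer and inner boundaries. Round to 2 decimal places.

At z = 4.8 mm: the r=7.5 sphere contributes a regular 12-gon of circumradius √(7.5²−2.7²) = 6.997 (perimeter = 2·12·6.997·sin(180°/12) = 43.46 mm); the cube at (15.5, -2.5) is present — its section is the full 14×4 rectangle (perimeter 36.00 mm); Merging all regions: the 2 present regions are separate (no shared area or edge), so areas and boundary lengths simply add and each stays a separate island — boundary = 79.46 mm; (whole slice rotated 65° about Z — lengths, areas and connectivity unchanged). Overall, the cross-section has 2 separate islands. Total boundary length (outer) = 79.46 mm.

79.46 mm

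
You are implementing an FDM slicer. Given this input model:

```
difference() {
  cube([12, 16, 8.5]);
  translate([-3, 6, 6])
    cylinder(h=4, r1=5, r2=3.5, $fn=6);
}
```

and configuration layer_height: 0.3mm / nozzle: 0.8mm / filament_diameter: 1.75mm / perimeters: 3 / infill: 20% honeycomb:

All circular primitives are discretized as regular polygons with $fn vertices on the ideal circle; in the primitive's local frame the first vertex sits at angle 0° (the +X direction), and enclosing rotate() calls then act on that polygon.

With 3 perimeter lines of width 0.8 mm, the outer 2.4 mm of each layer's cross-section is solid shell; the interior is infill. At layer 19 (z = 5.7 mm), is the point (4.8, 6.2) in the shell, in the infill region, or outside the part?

At z = 5.7 mm: the cube (footprint 12×16) is included at this height; the cone at (-3, 6) is absent (z outside [6, 10]); Subtracting the remaining from the first: none of the subtracted shapes is present at this height, so the 12×16 cube is unchanged — 1 connected region. Overall, the cross-section is a single solid region. The nearest boundary edge runs (0.00, 16.00)→(0.00, 0.00); distance from the point to it = 4.80 mm. The point is inside the cross-section and 4.80 mm from the nearest boundary — more than the 2.4 mm shell width (3 × 0.8), so it's in the infill interior.

infill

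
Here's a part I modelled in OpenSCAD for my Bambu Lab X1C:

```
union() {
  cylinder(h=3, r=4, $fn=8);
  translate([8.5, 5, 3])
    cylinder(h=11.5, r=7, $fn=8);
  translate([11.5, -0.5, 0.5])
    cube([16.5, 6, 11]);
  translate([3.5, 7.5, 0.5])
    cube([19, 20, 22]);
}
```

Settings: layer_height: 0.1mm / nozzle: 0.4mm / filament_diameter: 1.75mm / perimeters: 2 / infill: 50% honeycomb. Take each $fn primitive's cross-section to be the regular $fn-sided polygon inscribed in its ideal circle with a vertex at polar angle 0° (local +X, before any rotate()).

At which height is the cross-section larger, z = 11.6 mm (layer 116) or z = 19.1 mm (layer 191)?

Layer 116 (z = 11.6): the cylinder is absent (z outside [0, 3]); the r=7 cylinder at (8.5, 5) gives a regular 8-gon of circumradius 7 (constant along its height) (area = (8/2)·7.000²·sin(360°/8) = 138.59 mm²); the cube at (11.5, -0.5) is not intersected at this z (z outside [0.5, 11.5]); the 19×20 cube at (3.5, 7.5) contributes its full rectangle (area 380.00 mm²); Taking the union: the regions partially overlap — summed areas 518.59 mm² minus the doubly-counted overlap 35.76 mm² gives 482.83 mm² — area = 482.83 mm². So its area = 482.83 mm². Layer 191 (z = 19.1): the cylinder does not reach this height (z outside [0, 3]); the cylinder at (8.5, 5) does not reach this height (z outside [3, 14.5]); the cube at (11.5, -0.5) is absent (z outside [0.5, 11.5]); the cube at (3.5, 7.5) is present — its section is the full 19×20 rectangle (area 380.00 mm²); Taking the union: only the 19×20 cube at (3.5, 7.5) is present, so the union is just that shape — area = 380.00 mm². So its area = 380.00 mm². Layer 116 is larger (482.83 vs 380.00 mm²).

layer 116 (z = 11.6 mm)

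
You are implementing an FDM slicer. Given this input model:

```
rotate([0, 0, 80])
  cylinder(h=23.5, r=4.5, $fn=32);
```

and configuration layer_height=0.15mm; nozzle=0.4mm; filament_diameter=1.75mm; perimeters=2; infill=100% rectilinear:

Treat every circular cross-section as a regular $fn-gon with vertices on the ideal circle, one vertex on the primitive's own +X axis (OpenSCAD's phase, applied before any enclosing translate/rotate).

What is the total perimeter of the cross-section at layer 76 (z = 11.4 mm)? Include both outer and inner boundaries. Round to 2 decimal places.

28.23 mm

At z = 11.4 mm: the cylinder: section is a regular 32-gon, circumradius r=4.5 (perimeter = 2·32·4.500·sin(180°/32) = 28.23 mm); (rotated 80° about Z; rotation is an isometry so areas/perimeters/island counts are preserved). Overall, the cross-section is a single solid region. Total boundary length (outer) = 28.23 mm.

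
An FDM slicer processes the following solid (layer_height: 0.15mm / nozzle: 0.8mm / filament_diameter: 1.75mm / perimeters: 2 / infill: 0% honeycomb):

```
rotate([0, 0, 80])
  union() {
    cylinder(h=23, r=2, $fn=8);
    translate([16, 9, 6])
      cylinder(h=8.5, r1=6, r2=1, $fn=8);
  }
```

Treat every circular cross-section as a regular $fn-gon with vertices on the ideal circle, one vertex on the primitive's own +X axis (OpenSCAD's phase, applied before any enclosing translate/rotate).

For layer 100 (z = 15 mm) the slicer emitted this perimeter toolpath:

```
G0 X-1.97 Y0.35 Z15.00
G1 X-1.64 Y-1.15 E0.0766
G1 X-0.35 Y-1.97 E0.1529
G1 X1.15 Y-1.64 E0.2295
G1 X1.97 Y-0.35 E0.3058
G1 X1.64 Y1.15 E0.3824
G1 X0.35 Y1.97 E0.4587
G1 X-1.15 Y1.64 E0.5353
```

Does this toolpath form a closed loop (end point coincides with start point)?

no

Start point (G0): (-1.97, 0.35). End point (last G1): the path does not return to the start — open.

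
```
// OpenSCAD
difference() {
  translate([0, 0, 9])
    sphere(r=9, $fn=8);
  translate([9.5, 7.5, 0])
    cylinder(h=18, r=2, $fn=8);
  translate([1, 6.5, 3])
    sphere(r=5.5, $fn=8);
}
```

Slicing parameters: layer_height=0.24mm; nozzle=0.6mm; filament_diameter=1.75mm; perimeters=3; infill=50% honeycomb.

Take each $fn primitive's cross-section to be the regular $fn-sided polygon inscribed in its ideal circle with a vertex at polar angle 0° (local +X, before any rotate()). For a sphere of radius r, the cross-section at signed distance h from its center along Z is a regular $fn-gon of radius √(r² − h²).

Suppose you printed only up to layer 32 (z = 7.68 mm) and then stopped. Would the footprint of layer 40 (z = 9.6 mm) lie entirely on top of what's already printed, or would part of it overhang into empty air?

part overhangs

Compare the two slices. At z = 7.68: the r=9 sphere contributes a regular 8-gon of circumradius √(9²−1.32²) = 8.903 (area = (8/2)·8.903²·sin(360°/8) = 224.17 mm²); the r=2 cylinder at (9.5, 7.5) gives a regular 8-gon of circumradius 2 (constant along its height) (area = (8/2)·2.000²·sin(360°/8) = 11.31 mm²); the sphere at (1, 6.5): section is a regular 8-gon, circumradius = √(r²−h²) = √(5.5²−4.68²) = 2.889 (area = (8/2)·2.889²·sin(360°/8) = 23.61 mm²); After the difference (first − rest): starting from the r=9 sphere (224.17 mm²), the r=2 cylinder at (9.5, 7.5) misses the remaining region (no effect); the r=5.5 sphere at (1, 6.5) partially overlaps it — only the 21.00 mm² overlap (of its 23.61 mm²) is removed, clipping the outline — area = 203.17 mm². At z = 9.6: the r=9 sphere slices to a regular 8-gon of circumradius 8.980 (√(r²−h²) with h=0.6 from center) (area = (8/2)·8.980²·sin(360°/8) = 228.08 mm²); the cylinder at (9.5, 7.5): section is a regular 8-gon, circumradius r=2 (area = (8/2)·2.000²·sin(360°/8) = 11.31 mm²); the sphere at (1, 6.5) is not intersected at this z (|z−center|=6.600 > r=5.5); Taking the first minus the rest: starting from the r=9 sphere (228.08 mm²), the r=2 cylinder at (9.5, 7.5) misses the remaining region (no effect) — area = 228.08 mm². Checking containment: at z = 9.6 the cross-section extends beyond the z = 7.68 cross-section by about 24.91 mm².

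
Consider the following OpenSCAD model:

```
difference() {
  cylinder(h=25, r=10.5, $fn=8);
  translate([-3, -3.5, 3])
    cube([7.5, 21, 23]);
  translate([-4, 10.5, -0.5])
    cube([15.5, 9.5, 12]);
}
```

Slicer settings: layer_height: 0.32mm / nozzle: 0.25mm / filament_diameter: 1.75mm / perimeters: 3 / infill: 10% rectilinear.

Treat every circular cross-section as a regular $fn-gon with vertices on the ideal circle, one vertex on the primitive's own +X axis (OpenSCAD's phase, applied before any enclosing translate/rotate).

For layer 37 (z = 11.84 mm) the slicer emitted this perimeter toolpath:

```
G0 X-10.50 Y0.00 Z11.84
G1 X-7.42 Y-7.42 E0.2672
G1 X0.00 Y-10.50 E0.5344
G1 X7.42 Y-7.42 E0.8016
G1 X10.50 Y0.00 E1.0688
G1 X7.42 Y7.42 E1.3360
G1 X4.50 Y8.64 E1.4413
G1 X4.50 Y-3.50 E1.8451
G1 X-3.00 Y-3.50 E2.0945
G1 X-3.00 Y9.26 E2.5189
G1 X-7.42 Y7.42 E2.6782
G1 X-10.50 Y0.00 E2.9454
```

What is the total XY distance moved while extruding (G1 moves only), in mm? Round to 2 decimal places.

88.56 mm

Sum the Euclidean lengths of each G1 segment: total = 88.56 mm.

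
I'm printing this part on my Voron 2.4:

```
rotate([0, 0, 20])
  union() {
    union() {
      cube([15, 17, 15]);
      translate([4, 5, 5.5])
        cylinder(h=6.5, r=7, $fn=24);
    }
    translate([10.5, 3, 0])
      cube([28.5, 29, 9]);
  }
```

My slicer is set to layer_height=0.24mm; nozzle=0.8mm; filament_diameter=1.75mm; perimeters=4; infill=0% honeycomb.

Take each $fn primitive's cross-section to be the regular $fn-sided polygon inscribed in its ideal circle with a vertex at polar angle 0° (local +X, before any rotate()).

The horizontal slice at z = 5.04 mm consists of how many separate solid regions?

At z = 5.04 mm: the cube is present — its section is the full 15×17 rectangle; the cylinder at (4, 5) does not reach this height (z outside [5.5, 12]); Merging all regions: only the 15×17 cube is present, so the union is just that shape — 1 connected region; the cube at (10.5, 3) (footprint 28.5×29) is included at this height; Taking the union: the regions partially overlap (shared area 63.00 mm²), so overlapping operands fuse into one piece — 1 connected region; (rotated 20° about Z; rotation is an isometry so areas/perimeters/island counts are preserved). The result has 1 disconnected region.

1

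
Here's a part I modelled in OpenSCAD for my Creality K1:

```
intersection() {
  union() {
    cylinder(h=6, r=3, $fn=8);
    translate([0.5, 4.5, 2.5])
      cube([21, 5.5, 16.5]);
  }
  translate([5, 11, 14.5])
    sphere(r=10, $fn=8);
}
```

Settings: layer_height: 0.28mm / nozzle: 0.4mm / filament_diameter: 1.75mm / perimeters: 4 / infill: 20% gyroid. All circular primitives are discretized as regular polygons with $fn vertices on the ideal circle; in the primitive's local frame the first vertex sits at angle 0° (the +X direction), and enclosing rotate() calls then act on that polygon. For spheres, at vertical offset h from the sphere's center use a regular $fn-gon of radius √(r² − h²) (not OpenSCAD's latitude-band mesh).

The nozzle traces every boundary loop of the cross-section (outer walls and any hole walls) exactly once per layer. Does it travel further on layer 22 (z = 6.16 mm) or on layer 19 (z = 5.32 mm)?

layer 22 (z = 6.16 mm)

Layer 22 (z = 6.16): the cylinder is not intersected at this z (z outside [0, 6]); the cube at (0.5, 4.5) is present — its section is the full 21×5.5 rectangle (perimeter 53.00 mm); Taking the union: only the 21×5.5 cube at (0.5, 4.5) is present, so the union is just that shape — boundary = 53.00 mm; the sphere at (5, 11): section is a regular 8-gon, circumradius = √(r²−h²) = √(10²−8.34²) = 5.518 (perimeter = 2·8·5.518·sin(180°/8) = 33.78 mm); Taking the intersection: the r=10 sphere at (5, 11) partially overlaps the result so far; clipping to the common part keeps 31.99 mm² — boundary = 24.21 mm. So its perimeter = 24.21 mm. Layer 19 (z = 5.32): the r=3 cylinder gives a regular 8-gon of circumradius 3 (constant along its height) (perimeter = 2·8·3.000·sin(180°/8) = 18.37 mm); the cube at (0.5, 4.5) (footprint 21×5.5) is included at this height (perimeter 53.00 mm); Combining (union): the 2 present regions are separate (no shared area or edge), so areas and boundary lengths simply add and each stays a separate island — boundary = 71.37 mm; the r=10 sphere at (5, 11) slices to a regular 8-gon of circumradius 3.966 (√(r²−h²) with h=9.18 from center) (perimeter = 2·8·3.966·sin(180°/8) = 24.28 mm); Keeping only the common overlap: the r=10 sphere at (5, 11) partially overlaps the result so far; clipping to the common part keeps 14.72 mm² — boundary = 17.08 mm. So its perimeter = 17.08 mm. Layer 22 is larger (24.21 vs 17.08 mm).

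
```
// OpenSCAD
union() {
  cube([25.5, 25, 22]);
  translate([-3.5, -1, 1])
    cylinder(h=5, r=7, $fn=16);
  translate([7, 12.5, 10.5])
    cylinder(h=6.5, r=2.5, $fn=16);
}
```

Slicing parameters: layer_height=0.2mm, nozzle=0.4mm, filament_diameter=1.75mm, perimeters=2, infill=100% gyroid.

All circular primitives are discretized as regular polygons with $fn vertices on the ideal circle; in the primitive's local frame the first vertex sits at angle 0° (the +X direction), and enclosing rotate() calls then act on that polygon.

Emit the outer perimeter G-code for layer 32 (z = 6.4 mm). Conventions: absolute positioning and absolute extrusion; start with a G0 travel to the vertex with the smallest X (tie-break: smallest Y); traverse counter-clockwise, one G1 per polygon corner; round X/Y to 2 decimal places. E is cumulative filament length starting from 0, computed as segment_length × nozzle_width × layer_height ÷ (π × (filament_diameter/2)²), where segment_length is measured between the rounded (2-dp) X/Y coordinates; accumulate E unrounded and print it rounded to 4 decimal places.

G0 X0.00 Y0.00 Z6.40
G1 X25.50 Y0.00 E0.8481
G1 X25.50 Y25.00 E1.6796
G1 X0.00 Y25.00 E2.5278
G1 X0.00 Y0.00 E3.3593

At z = 6.4 mm: the cube is present — its section is the full 25.5×25 rectangle; the cylinder at (-3.5, -1) is absent (z outside [1, 6]); the cylinder at (7, 12.5) does not reach this height (z outside [10.5, 17]); Combining (union): only the 25.5×25 cube is present, so the union is just that shape — 1 connected region. The outline is a single polygon with 4 vertices. Extrusion per mm of travel: 0.4 × 0.2 / (π × 0.875²) = 0.033260. Accumulating E over each segment gives final E = 3.3593.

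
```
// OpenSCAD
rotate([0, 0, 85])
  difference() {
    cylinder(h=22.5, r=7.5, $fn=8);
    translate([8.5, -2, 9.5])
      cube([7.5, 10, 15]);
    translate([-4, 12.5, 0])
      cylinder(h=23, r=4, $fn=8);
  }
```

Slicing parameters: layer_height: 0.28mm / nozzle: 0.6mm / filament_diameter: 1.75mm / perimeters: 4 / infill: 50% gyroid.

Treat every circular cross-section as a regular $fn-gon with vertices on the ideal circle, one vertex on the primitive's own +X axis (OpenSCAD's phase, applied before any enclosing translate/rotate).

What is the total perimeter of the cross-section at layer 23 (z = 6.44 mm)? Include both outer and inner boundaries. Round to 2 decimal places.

45.92 mm

At z = 6.44 mm: the cylinder: section is a regular 8-gon, circumradius r=7.5 (perimeter = 2·8·7.500·sin(180°/8) = 45.92 mm); the cube at (8.5, -2) is not intersected at this z (z outside [9.5, 24.5]); the r=4 cylinder at (-4, 12.5) contributes a regular 8-gon of circumradius 4 (perimeter = 2·8·4.000·sin(180°/8) = 24.49 mm); Taking the first minus the rest: starting from the r=7.5 cylinder, the r=4 cylinder at (-4, 12.5) misses the remaining region (no effect) — boundary = 45.92 mm; (whole slice rotated 85° about Z — lengths, areas and connectivity unchanged). Overall, the cross-section is a single solid region. Total boundary length (outer) = 45.92 mm.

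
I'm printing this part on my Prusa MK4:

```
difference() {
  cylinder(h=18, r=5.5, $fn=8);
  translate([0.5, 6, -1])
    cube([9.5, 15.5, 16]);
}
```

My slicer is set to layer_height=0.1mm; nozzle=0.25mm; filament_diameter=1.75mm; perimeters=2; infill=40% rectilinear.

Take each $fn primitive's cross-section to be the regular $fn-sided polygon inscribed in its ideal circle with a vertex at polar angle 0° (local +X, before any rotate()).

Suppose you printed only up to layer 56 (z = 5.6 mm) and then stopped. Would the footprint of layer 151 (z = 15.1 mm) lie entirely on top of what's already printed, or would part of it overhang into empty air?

Compare the two slices. At z = 5.6: the r=5.5 cylinder contributes a regular 8-gon of circumradius 5.5 (area = (8/2)·5.500²·sin(360°/8) = 85.56 mm²); the cube at (0.5, 6) is present — its section is the full 9.5×15.5 rectangle (area 147.25 mm²); Taking the first minus the rest: starting from the r=5.5 cylinder (85.56 mm²), the 9.5×15.5 cube at (0.5, 6) misses the remaining region (no effect) — area = 85.56 mm². At z = 15.1: the r=5.5 cylinder gives a regular 8-gon of circumradius 5.5 (constant along its height) (area = (8/2)·5.500²·sin(360°/8) = 85.56 mm²); the cube at (0.5, 6) does not reach this height (z outside [-1, 15]); Subtracting the remaining from the first: none of the subtracted shapes is present at this height, so the r=5.5 cylinder is unchanged — area = 85.56 mm². Checking containment: the cross-section at z = 15.1 is a subset of the cross-section at z = 5.6.

entirely on top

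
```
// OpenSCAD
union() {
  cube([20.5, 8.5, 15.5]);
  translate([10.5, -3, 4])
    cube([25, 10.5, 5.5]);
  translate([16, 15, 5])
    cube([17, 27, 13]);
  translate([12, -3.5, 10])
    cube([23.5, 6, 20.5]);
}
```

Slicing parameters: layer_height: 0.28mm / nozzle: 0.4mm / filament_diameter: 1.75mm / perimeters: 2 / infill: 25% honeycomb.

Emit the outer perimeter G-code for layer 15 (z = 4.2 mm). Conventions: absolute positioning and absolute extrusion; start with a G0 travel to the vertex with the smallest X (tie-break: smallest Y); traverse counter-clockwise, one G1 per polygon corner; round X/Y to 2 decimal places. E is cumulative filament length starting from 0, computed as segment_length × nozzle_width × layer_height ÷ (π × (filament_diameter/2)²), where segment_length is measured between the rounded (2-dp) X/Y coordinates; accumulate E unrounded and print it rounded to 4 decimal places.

At z = 4.2 mm: the cube (footprint 20.5×8.5) is included at this height; the 25×10.5 cube at (10.5, -3) contributes its full rectangle; the cube at (16, 15) does not reach this height (z outside [5, 18]); the cube at (12, -3.5) is not intersected at this z (z outside [10, 30.5]); Merging all regions: the regions partially overlap (shared area 75.00 mm²), so overlapping operands fuse into one piece — 1 connected region. The outline is a single polygon with 8 vertices. Extrusion per mm of travel: 0.4 × 0.28 / (π × 0.875²) = 0.046564. Accumulating E over each segment gives final E = 4.3770.

G0 X0.00 Y0.00 Z4.20
G1 X10.50 Y0.00 E0.4889
G1 X10.50 Y-3.00 E0.6286
G1 X35.50 Y-3.00 E1.7927
G1 X35.50 Y7.50 E2.2816
G1 X20.50 Y7.50 E2.9801
G1 X20.50 Y8.50 E3.0267
G1 X0.00 Y8.50 E3.9812
G1 X0.00 Y0.00 E4.3770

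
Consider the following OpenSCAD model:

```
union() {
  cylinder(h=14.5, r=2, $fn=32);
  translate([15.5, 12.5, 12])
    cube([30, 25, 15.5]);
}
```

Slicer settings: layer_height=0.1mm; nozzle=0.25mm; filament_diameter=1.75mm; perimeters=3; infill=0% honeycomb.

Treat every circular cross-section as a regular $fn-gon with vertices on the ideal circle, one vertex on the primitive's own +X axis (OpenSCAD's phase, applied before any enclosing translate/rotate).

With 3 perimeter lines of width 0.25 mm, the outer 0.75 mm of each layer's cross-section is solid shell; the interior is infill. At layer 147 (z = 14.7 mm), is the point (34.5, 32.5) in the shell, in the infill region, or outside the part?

At z = 14.7 mm: the cylinder is absent (z outside [0, 14.5]); the cube at (15.5, 12.5) is present — its section is the full 30×25 rectangle; Combining (union): only the 30×25 cube at (15.5, 12.5) is present, so the union is just that shape — 1 connected region. Overall, the cross-section is a single solid region. The nearest boundary edge runs (45.50, 37.50)→(15.50, 37.50); distance from the point to it = 5.00 mm. The point is inside the cross-section and 5.00 mm from the nearest boundary — more than the 0.75 mm shell width (3 × 0.25), so it's in the infill interior.

infill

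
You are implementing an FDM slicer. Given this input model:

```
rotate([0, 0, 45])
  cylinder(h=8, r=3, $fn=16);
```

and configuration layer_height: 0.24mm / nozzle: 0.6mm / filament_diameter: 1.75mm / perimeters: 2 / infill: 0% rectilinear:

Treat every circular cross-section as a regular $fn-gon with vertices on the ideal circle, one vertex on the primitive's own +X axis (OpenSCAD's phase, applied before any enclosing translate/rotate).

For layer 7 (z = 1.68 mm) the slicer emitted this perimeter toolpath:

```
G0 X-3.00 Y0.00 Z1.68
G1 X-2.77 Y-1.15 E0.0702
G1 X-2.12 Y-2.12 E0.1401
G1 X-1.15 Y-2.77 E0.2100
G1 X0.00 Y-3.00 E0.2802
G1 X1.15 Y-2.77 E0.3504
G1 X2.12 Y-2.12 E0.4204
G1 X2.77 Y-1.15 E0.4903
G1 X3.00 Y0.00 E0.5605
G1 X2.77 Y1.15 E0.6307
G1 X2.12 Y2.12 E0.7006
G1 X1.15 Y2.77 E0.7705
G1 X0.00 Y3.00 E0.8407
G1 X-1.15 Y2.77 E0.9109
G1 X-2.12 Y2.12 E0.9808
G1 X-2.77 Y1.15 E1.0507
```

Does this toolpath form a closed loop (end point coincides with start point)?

Start point (G0): (-3.00, 0.00). End point (last G1): the path does not return to the start — open.

no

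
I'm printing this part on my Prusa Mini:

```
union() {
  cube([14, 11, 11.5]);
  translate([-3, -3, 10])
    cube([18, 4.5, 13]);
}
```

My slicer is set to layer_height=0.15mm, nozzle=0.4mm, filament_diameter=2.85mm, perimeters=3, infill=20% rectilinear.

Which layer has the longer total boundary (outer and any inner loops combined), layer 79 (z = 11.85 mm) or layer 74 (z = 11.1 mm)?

layer 74 (z = 11.1 mm)

Layer 79 (z = 11.85): the cube does not reach this height (z outside [0, 11.5]); the cube at (-3, -3) is present — its section is the full 18×4.5 rectangle (perimeter 45.00 mm); Merging all regions: only the 18×4.5 cube at (-3, -3) is present, so the union is just that shape — boundary = 45.00 mm. So its perimeter = 45.00 mm. Layer 74 (z = 11.1): the 14×11 cube contributes its full rectangle (perimeter 50.00 mm); the cube at (-3, -3) (footprint 18×4.5) is included at this height (perimeter 45.00 mm); Combining (union): the regions partially overlap (shared area 21.00 mm²), so the edge portions inside another operand are dropped and the merged outline is re-measured after clipping — boundary = 64.00 mm. So its perimeter = 64.00 mm. Layer 74 is larger (64.00 vs 45.00 mm).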